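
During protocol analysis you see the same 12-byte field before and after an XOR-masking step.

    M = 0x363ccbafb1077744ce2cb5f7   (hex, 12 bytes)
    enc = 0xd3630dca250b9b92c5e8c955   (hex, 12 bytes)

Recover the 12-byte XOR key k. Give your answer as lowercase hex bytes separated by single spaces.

Since enc = M ⊕ k, XORing both sides with M gives k = M ⊕ enc.
byte 0: 36 ^ d3 = e5
byte 1: 3c ^ 63 = 5f
byte 2: cb ^ 0d = c6
byte 3: af ^ ca = 65
byte 4: b1 ^ 25 = 94
byte 5: 07 ^ 0b = 0c
byte 6: 77 ^ 9b = ec
byte 7: 44 ^ 92 = d6
byte 8: ce ^ c5 = 0b
byte 9: 2c ^ e8 = c4
byte 10: b5 ^ c9 = 7c
byte 11: f7 ^ 55 = a2

e5 5f c6 65 94 0c ec d6 0b c4 7c a2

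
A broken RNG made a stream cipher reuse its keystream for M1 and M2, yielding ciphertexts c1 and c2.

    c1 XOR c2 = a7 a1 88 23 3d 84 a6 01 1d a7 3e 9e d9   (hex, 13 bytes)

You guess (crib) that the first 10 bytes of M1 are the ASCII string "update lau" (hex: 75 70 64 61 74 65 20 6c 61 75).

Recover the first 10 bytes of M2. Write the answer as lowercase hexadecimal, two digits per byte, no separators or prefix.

d2d1ec4249e1866d7cd2

Since c1 ⊕ c2 = M1 ⊕ M2, XORing with the guessed M1 bytes yields the corresponding M2 bytes: M2 = (c1 ⊕ c2) ⊕ M1.
10100111 XOR 01110101 = 11010010
10100001 XOR 01110000 = 11010001
10001000 XOR 01100100 = 11101100
00100011 XOR 01100001 = 01000010
00111101 XOR 01110100 = 01001001
10000100 XOR 01100101 = 11100001
10100110 XOR 00100000 = 10000110
00000001 XOR 01101100 = 01101101
00011101 XOR 01100001 = 01111100
10100111 XOR 01110101 = 11010010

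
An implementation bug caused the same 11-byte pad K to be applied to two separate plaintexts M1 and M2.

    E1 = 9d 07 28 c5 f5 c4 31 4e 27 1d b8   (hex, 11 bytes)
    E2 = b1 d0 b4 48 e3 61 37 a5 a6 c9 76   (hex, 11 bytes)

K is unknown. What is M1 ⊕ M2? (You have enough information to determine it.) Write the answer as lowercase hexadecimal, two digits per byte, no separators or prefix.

2cd79c8d16a506eb81d4ce

E1 ⊕ E2 = (M1 ⊕ K) ⊕ (M2 ⊕ K) = M1 ⊕ M2 — the shared key cancels under XOR.
9d ⊕ b1 = 2c
07 ⊕ d0 = d7
28 ⊕ b4 = 9c
c5 ⊕ 48 = 8d
f5 ⊕ e3 = 16
c4 ⊕ 61 = a5
31 ⊕ 37 = 06
4e ⊕ a5 = eb
27 ⊕ a6 = 81
1d ⊕ c9 = d4
b8 ⊕ 76 = ce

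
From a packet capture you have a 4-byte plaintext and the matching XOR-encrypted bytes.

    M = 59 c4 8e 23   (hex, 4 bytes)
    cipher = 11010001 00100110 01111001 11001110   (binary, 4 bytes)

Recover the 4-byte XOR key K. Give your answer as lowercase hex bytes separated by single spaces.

88 e2 f7 ed

Since cipher = M ⊕ K, XORing both sides with M gives K = M ⊕ cipher.
59 ⊕ d1 = 88
c4 ⊕ 26 = e2
8e ⊕ 79 = f7
23 ⊕ ce = ed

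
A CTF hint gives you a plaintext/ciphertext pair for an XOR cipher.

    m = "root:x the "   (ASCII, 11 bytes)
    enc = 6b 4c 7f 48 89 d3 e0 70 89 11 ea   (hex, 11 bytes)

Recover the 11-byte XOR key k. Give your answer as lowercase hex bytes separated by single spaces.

Since enc = m ⊕ k, XORing both sides with m gives k = m ⊕ enc.
byte 0: 72 ^ 6b = 19
byte 1: 6f ^ 4c = 23
byte 2: 6f ^ 7f = 10
byte 3: 74 ^ 48 = 3c
byte 4: 3a ^ 89 = b3
byte 5: 78 ^ d3 = ab
byte 6: 20 ^ e0 = c0
byte 7: 74 ^ 70 = 04
byte 8: 68 ^ 89 = e1
byte 9: 65 ^ 11 = 74
byte 10: 20 ^ ea = ca

19 23 10 3c b3 ab c0 04 e1 74 ca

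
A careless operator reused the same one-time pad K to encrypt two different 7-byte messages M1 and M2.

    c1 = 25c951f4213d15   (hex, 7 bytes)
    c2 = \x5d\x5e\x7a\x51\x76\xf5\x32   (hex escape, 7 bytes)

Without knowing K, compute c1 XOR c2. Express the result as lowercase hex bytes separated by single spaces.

c1 ⊕ c2 = (M1 ⊕ K) ⊕ (M2 ⊕ K) = M1 ⊕ M2 — the shared key cancels under XOR.
byte 0: 25 ⊕ 5d = 78
byte 1: c9 ⊕ 5e = 97
byte 2: 51 ⊕ 7a = 2b
byte 3: f4 ⊕ 51 = a5
byte 4: 21 ⊕ 76 = 57
byte 5: 3d ⊕ f5 = c8
byte 6: 15 ⊕ 32 = 27

78 97 2b a5 57 c8 27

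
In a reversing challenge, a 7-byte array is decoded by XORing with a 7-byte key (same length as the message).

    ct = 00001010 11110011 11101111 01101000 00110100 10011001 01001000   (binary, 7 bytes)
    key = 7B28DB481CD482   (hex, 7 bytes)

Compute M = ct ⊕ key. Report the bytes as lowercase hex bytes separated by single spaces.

byte 0:  10 xor 123 = 113
byte 1: 243 xor  40 = 219
byte 2: 239 xor 219 =  52
byte 3: 104 xor  72 =  32
byte 4:  52 xor  28 =  40
byte 5: 153 xor 212 =  77
byte 6:  72 xor 130 = 202

71 db 34 20 28 4d ca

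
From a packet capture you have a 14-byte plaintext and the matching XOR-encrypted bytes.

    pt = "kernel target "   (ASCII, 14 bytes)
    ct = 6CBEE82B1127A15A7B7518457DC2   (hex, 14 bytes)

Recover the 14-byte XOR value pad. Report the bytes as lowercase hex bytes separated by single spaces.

Since ct = pt ⊕ pad, XORing both sides with pt gives pad = pt ⊕ ct.
byte 0: 01101011 ^ 01101100 = 00000111
byte 1: 01100101 ^ 10111110 = 11011011
byte 2: 01110010 ^ 11101000 = 10011010
byte 3: 01101110 ^ 00101011 = 01000101
byte 4: 01100101 ^ 00010001 = 01110100
byte 5: 01101100 ^ 00100111 = 01001011
byte 6: 00100000 ^ 10100001 = 10000001
byte 7: 01110100 ^ 01011010 = 00101110
byte 8: 01100001 ^ 01111011 = 00011010
byte 9: 01110010 ^ 01110101 = 00000111
byte 10: 01100111 ^ 00011000 = 01111111
byte 11: 01100101 ^ 01000101 = 00100000
byte 12: 01110100 ^ 01111101 = 00001001
byte 13: 00100000 ^ 11000010 = 11100010

07 db 9a 45 74 4b 81 2e 1a 07 7f 20 09 e2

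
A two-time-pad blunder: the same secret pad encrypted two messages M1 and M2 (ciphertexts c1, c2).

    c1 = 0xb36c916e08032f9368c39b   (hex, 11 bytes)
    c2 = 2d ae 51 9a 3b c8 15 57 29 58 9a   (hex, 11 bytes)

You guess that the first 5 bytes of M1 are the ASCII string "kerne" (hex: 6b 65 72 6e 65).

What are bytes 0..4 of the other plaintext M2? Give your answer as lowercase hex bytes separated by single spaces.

First, c1 ⊕ c2 = (M1 ⊕ K) ⊕ (M2 ⊕ K) = M1 ⊕ M2, so the key drops out. Then M2 = (M1 ⊕ M2) ⊕ M1 over the first 5 bytes.
byte 0: (b3 ^ 2d) ^ 6b = 9e ^ 6b = f5
byte 1: (6c ^ ae) ^ 65 = c2 ^ 65 = a7
byte 2: (91 ^ 51) ^ 72 = c0 ^ 72 = b2
byte 3: (6e ^ 9a) ^ 6e = f4 ^ 6e = 9a
byte 4: (08 ^ 3b) ^ 65 = 33 ^ 65 = 56

f5 a7 b2 9a 56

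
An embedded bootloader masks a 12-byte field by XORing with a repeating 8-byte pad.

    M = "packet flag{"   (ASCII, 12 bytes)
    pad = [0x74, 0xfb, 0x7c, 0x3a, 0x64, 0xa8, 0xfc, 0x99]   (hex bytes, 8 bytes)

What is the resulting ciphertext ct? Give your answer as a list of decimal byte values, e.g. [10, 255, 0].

The 8-byte key repeats, so the effective keystream is 74 fb 7c 3a 64 a8 fc 99 74 fb 7c 3a.
byte 0: 01110000 xor 01110100 = 00000100
byte 1: 01100001 xor 11111011 = 10011010
byte 2: 01100011 xor 01111100 = 00011111
byte 3: 01101011 xor 00111010 = 01010001
byte 4: 01100101 xor 01100100 = 00000001
byte 5: 01110100 xor 10101000 = 11011100
byte 6: 00100000 xor 11111100 = 11011100
byte 7: 01100110 xor 10011001 = 11111111
byte 8: 01101100 xor 01110100 = 00011000
byte 9: 01100001 xor 11111011 = 10011010
byte 10: 01100111 xor 01111100 = 00011011
byte 11: 01111011 xor 00111010 = 01000001

[4, 154, 31, 81, 1, 220, 220, 255, 24, 154, 27, 65]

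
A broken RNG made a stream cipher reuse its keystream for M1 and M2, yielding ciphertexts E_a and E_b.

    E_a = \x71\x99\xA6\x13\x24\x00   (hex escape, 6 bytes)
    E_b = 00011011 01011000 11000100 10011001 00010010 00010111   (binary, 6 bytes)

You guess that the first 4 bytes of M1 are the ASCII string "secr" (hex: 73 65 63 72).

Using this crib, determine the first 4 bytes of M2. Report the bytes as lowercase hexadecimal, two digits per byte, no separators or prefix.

19a401f8

First, E_a ⊕ E_b = (M1 ⊕ K) ⊕ (M2 ⊕ K) = M1 ⊕ M2, so the key drops out. Then M2 = (M1 ⊕ M2) ⊕ M1 over the first 4 bytes.
byte 0: (71 ⊕ 1b) ⊕ 73 = 6a ⊕ 73 = 19
byte 1: (99 ⊕ 58) ⊕ 65 = c1 ⊕ 65 = a4
byte 2: (a6 ⊕ c4) ⊕ 63 = 62 ⊕ 63 = 01
byte 3: (13 ⊕ 99) ⊕ 72 = 8a ⊕ 72 = f8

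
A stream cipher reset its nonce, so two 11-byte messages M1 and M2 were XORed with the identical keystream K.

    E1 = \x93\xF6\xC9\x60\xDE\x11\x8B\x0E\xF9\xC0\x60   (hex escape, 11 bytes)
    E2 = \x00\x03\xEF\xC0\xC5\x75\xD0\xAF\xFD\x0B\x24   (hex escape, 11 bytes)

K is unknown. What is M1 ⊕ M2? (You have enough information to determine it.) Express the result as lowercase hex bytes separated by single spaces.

93 f5 26 a0 1b 64 5b a1 04 cb 44

E1 ⊕ E2 = (M1 ⊕ K) ⊕ (M2 ⊕ K) = M1 ⊕ M2 — the shared key cancels under XOR.
byte 0: 93 xor 00 = 93
byte 1: f6 xor 03 = f5
byte 2: c9 xor ef = 26
byte 3: 60 xor c0 = a0
byte 4: de xor c5 = 1b
byte 5: 11 xor 75 = 64
byte 6: 8b xor d0 = 5b
byte 7: 0e xor af = a1
byte 8: f9 xor fd = 04
byte 9: c0 xor 0b = cb
byte 10: 60 xor 24 = 44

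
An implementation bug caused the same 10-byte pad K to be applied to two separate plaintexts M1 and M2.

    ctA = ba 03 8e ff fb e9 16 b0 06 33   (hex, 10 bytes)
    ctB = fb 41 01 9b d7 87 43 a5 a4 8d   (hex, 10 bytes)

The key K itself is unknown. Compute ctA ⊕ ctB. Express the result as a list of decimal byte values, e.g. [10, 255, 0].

[65, 66, 143, 100, 44, 110, 85, 21, 162, 190]

ctA ⊕ ctB = (M1 ⊕ K) ⊕ (M2 ⊕ K) = M1 ⊕ M2 — the shared key cancels under XOR.
10111010 xor 11111011 = 01000001
00000011 xor 01000001 = 01000010
10001110 xor 00000001 = 10001111
11111111 xor 10011011 = 01100100
11111011 xor 11010111 = 00101100
11101001 xor 10000111 = 01101110
00010110 xor 01000011 = 01010101
10110000 xor 10100101 = 00010101
00000110 xor 10100100 = 10100010
00110011 xor 10001101 = 10111110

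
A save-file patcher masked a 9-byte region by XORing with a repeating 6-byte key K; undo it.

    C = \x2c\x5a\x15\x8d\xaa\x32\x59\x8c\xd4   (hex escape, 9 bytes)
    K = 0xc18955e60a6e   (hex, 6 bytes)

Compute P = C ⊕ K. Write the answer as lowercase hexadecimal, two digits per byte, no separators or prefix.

edd3406ba05c980581

The 6-byte key repeats, so the effective keystream is c1 89 55 e6 0a 6e c1 89 55.
byte 0: 2c XOR c1 = ed
byte 1: 5a XOR 89 = d3
byte 2: 15 XOR 55 = 40
byte 3: 8d XOR e6 = 6b
byte 4: aa XOR 0a = a0
byte 5: 32 XOR 6e = 5c
byte 6: 59 XOR c1 = 98
byte 7: 8c XOR 89 = 05
byte 8: d4 XOR 55 = 81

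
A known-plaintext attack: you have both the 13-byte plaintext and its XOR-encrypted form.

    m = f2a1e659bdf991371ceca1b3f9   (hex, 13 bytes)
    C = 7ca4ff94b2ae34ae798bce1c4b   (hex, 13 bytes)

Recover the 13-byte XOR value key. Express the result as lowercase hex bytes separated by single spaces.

Since C = m ⊕ key, XORing both sides with m gives key = m ⊕ C.
242 ^ 124 = 142
161 ^ 164 =   5
230 ^ 255 =  25
 89 ^ 148 = 205
189 ^ 178 =  15
249 ^ 174 =  87
145 ^  52 = 165
 55 ^ 174 = 153
 28 ^ 121 = 101
236 ^ 139 = 103
161 ^ 206 = 111
179 ^  28 = 175
249 ^  75 = 178

8e 05 19 cd 0f 57 a5 99 65 67 6f af b2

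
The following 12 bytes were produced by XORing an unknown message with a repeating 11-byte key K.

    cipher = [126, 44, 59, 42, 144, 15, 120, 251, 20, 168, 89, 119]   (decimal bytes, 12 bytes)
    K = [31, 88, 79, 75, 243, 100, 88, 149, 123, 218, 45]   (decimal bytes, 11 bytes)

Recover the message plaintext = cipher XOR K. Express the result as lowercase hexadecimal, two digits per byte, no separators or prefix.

61747461636b206e6f727468

The 11-byte key repeats, so the effective keystream is 1f 58 4f 4b f3 64 58 95 7b da 2d 1f.
byte 0: 126 XOR  31 =  97
byte 1:  44 XOR  88 = 116
byte 2:  59 XOR  79 = 116
byte 3:  42 XOR  75 =  97
byte 4: 144 XOR 243 =  99
byte 5:  15 XOR 100 = 107
byte 6: 120 XOR  88 =  32
byte 7: 251 XOR 149 = 110
byte 8:  20 XOR 123 = 111
byte 9: 168 XOR 218 = 114
byte 10:  89 XOR  45 = 116
byte 11: 119 XOR  31 = 104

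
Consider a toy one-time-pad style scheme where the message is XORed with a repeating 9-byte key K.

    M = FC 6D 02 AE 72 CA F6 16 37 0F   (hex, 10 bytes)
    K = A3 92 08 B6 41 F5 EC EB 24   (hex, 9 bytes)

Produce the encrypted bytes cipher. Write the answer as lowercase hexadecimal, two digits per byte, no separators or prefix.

5fff0a18333f1afd13ac

The 9-byte key repeats, so the effective keystream is a3 92 08 b6 41 f5 ec eb 24 a3.
byte 0: fc ⊕ a3 = 5f
byte 1: 6d ⊕ 92 = ff
byte 2: 02 ⊕ 08 = 0a
byte 3: ae ⊕ b6 = 18
byte 4: 72 ⊕ 41 = 33
byte 5: ca ⊕ f5 = 3f
byte 6: f6 ⊕ ec = 1a
byte 7: 16 ⊕ eb = fd
byte 8: 37 ⊕ 24 = 13
byte 9: 0f ⊕ a3 = ac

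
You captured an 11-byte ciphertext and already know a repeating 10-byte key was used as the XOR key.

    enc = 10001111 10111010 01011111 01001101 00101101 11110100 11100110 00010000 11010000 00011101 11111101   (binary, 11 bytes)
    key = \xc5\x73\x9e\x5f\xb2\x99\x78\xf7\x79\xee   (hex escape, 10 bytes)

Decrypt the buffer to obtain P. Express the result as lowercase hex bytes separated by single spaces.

The 10-byte key repeats, so the effective keystream is c5 73 9e 5f b2 99 78 f7 79 ee c5.
byte 0: 143 ^ 197 =  74
byte 1: 186 ^ 115 = 201
byte 2:  95 ^ 158 = 193
byte 3:  77 ^  95 =  18
byte 4:  45 ^ 178 = 159
byte 5: 244 ^ 153 = 109
byte 6: 230 ^ 120 = 158
byte 7:  16 ^ 247 = 231
byte 8: 208 ^ 121 = 169
byte 9:  29 ^ 238 = 243
byte 10: 253 ^ 197 =  56

4a c9 c1 12 9f 6d 9e e7 a9 f3 38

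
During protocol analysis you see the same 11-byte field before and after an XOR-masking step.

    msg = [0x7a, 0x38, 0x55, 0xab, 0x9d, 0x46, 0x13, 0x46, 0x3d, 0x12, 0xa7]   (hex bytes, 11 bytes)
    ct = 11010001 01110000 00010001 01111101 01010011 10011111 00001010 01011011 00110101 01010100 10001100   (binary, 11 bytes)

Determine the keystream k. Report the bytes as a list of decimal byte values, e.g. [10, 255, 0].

Since ct = msg ⊕ k, XORing both sides with msg gives k = msg ⊕ ct.
01111010 xor 11010001 = 10101011
00111000 xor 01110000 = 01001000
01010101 xor 00010001 = 01000100
10101011 xor 01111101 = 11010110
10011101 xor 01010011 = 11001110
01000110 xor 10011111 = 11011001
00010011 xor 00001010 = 00011001
01000110 xor 01011011 = 00011101
00111101 xor 00110101 = 00001000
00010010 xor 01010100 = 01000110
10100111 xor 10001100 = 00101011

[171, 72, 68, 214, 206, 217, 25, 29, 8, 70, 43]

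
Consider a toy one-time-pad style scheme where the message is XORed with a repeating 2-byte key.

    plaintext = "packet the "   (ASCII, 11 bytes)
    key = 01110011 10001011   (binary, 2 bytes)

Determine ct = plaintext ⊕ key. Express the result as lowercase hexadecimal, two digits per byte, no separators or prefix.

The 2-byte key repeats, so the effective keystream is 73 8b 73 8b 73 8b 73 8b 73 8b 73.
byte 0: 70 ⊕ 73 = 03
byte 1: 61 ⊕ 8b = ea
byte 2: 63 ⊕ 73 = 10
byte 3: 6b ⊕ 8b = e0
byte 4: 65 ⊕ 73 = 16
byte 5: 74 ⊕ 8b = ff
byte 6: 20 ⊕ 73 = 53
byte 7: 74 ⊕ 8b = ff
byte 8: 68 ⊕ 73 = 1b
byte 9: 65 ⊕ 8b = ee
byte 10: 20 ⊕ 73 = 53

03ea10e016ff53ff1bee53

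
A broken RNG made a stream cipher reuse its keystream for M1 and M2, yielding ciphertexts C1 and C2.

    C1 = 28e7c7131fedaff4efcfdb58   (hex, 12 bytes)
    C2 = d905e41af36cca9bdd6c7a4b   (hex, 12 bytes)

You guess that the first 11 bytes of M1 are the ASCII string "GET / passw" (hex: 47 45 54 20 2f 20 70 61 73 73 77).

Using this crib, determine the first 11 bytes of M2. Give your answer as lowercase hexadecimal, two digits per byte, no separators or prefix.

First, C1 ⊕ C2 = (M1 ⊕ K) ⊕ (M2 ⊕ K) = M1 ⊕ M2, so the key drops out. Then M2 = (M1 ⊕ M2) ⊕ M1 over the first 11 bytes.
byte 0: (28 ⊕ d9) ⊕ 47 = f1 ⊕ 47 = b6
byte 1: (e7 ⊕ 05) ⊕ 45 = e2 ⊕ 45 = a7
byte 2: (c7 ⊕ e4) ⊕ 54 = 23 ⊕ 54 = 77
byte 3: (13 ⊕ 1a) ⊕ 20 = 09 ⊕ 20 = 29
byte 4: (1f ⊕ f3) ⊕ 2f = ec ⊕ 2f = c3
byte 5: (ed ⊕ 6c) ⊕ 20 = 81 ⊕ 20 = a1
byte 6: (af ⊕ ca) ⊕ 70 = 65 ⊕ 70 = 15
byte 7: (f4 ⊕ 9b) ⊕ 61 = 6f ⊕ 61 = 0e
byte 8: (ef ⊕ dd) ⊕ 73 = 32 ⊕ 73 = 41
byte 9: (cf ⊕ 6c) ⊕ 73 = a3 ⊕ 73 = d0
byte 10: (db ⊕ 7a) ⊕ 77 = a1 ⊕ 77 = d6

b6a77729c3a1150e41d0d6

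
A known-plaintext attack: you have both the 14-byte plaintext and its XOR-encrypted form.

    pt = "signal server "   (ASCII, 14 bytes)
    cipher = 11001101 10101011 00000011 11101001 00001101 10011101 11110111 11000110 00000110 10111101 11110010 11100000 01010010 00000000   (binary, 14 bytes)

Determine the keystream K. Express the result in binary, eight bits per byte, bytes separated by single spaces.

Since cipher = pt ⊕ K, XORing both sides with pt gives K = pt ⊕ cipher.
byte 0: 115 xor 205 = 190
byte 1: 105 xor 171 = 194
byte 2: 103 xor   3 = 100
byte 3: 110 xor 233 = 135
byte 4:  97 xor  13 = 108
byte 5: 108 xor 157 = 241
byte 6:  32 xor 247 = 215
byte 7: 115 xor 198 = 181
byte 8: 101 xor   6 =  99
byte 9: 114 xor 189 = 207
byte 10: 118 xor 242 = 132
byte 11: 101 xor 224 = 133
byte 12: 114 xor  82 =  32
byte 13:  32 xor   0 =  32

10111110 11000010 01100100 10000111 01101100 11110001 11010111 10110101 01100011 11001111 10000100 10000101 00100000 00100000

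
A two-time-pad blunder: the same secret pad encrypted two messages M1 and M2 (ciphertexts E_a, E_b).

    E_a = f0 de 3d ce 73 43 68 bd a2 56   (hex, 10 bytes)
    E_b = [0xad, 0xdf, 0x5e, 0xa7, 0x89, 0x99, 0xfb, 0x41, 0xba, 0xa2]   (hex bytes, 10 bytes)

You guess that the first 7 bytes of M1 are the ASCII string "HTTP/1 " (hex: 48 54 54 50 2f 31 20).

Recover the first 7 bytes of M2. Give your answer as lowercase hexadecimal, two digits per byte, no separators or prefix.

15553739d5ebb3

First, E_a ⊕ E_b = (M1 ⊕ K) ⊕ (M2 ⊕ K) = M1 ⊕ M2, so the key drops out. Then M2 = (M1 ⊕ M2) ⊕ M1 over the first 7 bytes.
byte 0: (f0 ⊕ ad) ⊕ 48 = 5d ⊕ 48 = 15
byte 1: (de ⊕ df) ⊕ 54 = 01 ⊕ 54 = 55
byte 2: (3d ⊕ 5e) ⊕ 54 = 63 ⊕ 54 = 37
byte 3: (ce ⊕ a7) ⊕ 50 = 69 ⊕ 50 = 39
byte 4: (73 ⊕ 89) ⊕ 2f = fa ⊕ 2f = d5
byte 5: (43 ⊕ 99) ⊕ 31 = da ⊕ 31 = eb
byte 6: (68 ⊕ fb) ⊕ 20 = 93 ⊕ 20 = b3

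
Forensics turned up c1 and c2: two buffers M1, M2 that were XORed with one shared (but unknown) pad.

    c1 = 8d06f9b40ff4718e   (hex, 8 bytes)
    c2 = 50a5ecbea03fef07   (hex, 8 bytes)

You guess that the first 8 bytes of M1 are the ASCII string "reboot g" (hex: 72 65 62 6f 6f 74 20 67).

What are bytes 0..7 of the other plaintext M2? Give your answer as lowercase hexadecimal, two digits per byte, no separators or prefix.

afc67765c0bfbeee

First, c1 ⊕ c2 = (M1 ⊕ K) ⊕ (M2 ⊕ K) = M1 ⊕ M2, so the key drops out. Then M2 = (M1 ⊕ M2) ⊕ M1 over the first 8 bytes.
byte 0: (8d xor 50) xor 72 = dd xor 72 = af
byte 1: (06 xor a5) xor 65 = a3 xor 65 = c6
byte 2: (f9 xor ec) xor 62 = 15 xor 62 = 77
byte 3: (b4 xor be) xor 6f = 0a xor 6f = 65
byte 4: (0f xor a0) xor 6f = af xor 6f = c0
byte 5: (f4 xor 3f) xor 74 = cb xor 74 = bf
byte 6: (71 xor ef) xor 20 = 9e xor 20 = be
byte 7: (8e xor 07) xor 67 = 89 xor 67 = ee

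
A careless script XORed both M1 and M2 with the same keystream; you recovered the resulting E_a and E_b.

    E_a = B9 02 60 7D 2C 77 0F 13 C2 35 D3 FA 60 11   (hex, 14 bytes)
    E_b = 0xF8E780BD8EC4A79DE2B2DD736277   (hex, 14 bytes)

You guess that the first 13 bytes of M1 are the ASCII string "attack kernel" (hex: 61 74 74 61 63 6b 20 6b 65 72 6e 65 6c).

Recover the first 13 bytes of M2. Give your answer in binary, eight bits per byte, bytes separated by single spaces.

First, E_a ⊕ E_b = (M1 ⊕ K) ⊕ (M2 ⊕ K) = M1 ⊕ M2, so the key drops out. Then M2 = (M1 ⊕ M2) ⊕ M1 over the first 13 bytes.
byte 0: (b9 XOR f8) XOR 61 = 41 XOR 61 = 20
byte 1: (02 XOR e7) XOR 74 = e5 XOR 74 = 91
byte 2: (60 XOR 80) XOR 74 = e0 XOR 74 = 94
byte 3: (7d XOR bd) XOR 61 = c0 XOR 61 = a1
byte 4: (2c XOR 8e) XOR 63 = a2 XOR 63 = c1
byte 5: (77 XOR c4) XOR 6b = b3 XOR 6b = d8
byte 6: (0f XOR a7) XOR 20 = a8 XOR 20 = 88
byte 7: (13 XOR 9d) XOR 6b = 8e XOR 6b = e5
byte 8: (c2 XOR e2) XOR 65 = 20 XOR 65 = 45
byte 9: (35 XOR b2) XOR 72 = 87 XOR 72 = f5
byte 10: (d3 XOR dd) XOR 6e = 0e XOR 6e = 60
byte 11: (fa XOR 73) XOR 65 = 89 XOR 65 = ec
byte 12: (60 XOR 62) XOR 6c = 02 XOR 6c = 6e

00100000 10010001 10010100 10100001 11000001 11011000 10001000 11100101 01000101 11110101 01100000 11101100 01101110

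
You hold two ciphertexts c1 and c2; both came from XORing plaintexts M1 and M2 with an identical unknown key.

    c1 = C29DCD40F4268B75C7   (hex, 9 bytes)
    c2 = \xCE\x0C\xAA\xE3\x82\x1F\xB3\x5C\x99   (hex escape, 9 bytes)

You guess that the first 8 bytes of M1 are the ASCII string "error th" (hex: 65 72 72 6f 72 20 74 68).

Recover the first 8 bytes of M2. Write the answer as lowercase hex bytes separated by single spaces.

69 e3 15 cc 04 19 4c 41

First, c1 ⊕ c2 = (M1 ⊕ K) ⊕ (M2 ⊕ K) = M1 ⊕ M2, so the key drops out. Then M2 = (M1 ⊕ M2) ⊕ M1 over the first 8 bytes.
byte 0: (c2 ⊕ ce) ⊕ 65 = 0c ⊕ 65 = 69
byte 1: (9d ⊕ 0c) ⊕ 72 = 91 ⊕ 72 = e3
byte 2: (cd ⊕ aa) ⊕ 72 = 67 ⊕ 72 = 15
byte 3: (40 ⊕ e3) ⊕ 6f = a3 ⊕ 6f = cc
byte 4: (f4 ⊕ 82) ⊕ 72 = 76 ⊕ 72 = 04
byte 5: (26 ⊕ 1f) ⊕ 20 = 39 ⊕ 20 = 19
byte 6: (8b ⊕ b3) ⊕ 74 = 38 ⊕ 74 = 4c
byte 7: (75 ⊕ 5c) ⊕ 68 = 29 ⊕ 68 = 41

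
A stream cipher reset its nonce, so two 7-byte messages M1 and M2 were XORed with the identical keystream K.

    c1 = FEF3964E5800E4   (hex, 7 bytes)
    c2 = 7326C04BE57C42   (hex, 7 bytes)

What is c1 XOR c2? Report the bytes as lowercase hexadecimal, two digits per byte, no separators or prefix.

8dd55605bd7ca6

c1 ⊕ c2 = (M1 ⊕ K) ⊕ (M2 ⊕ K) = M1 ⊕ M2 — the shared key cancels under XOR.
byte 0: fe XOR 73 = 8d
byte 1: f3 XOR 26 = d5
byte 2: 96 XOR c0 = 56
byte 3: 4e XOR 4b = 05
byte 4: 58 XOR e5 = bd
byte 5: 00 XOR 7c = 7c
byte 6: e4 XOR 42 = a6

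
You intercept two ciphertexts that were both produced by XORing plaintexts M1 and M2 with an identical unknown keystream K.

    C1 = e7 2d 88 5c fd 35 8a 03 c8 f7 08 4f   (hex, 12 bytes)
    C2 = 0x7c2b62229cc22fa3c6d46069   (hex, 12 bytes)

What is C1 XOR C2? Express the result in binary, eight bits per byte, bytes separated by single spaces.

C1 ⊕ C2 = (M1 ⊕ K) ⊕ (M2 ⊕ K) = M1 ⊕ M2 — the shared key cancels under XOR.
231 ^ 124 = 155
 45 ^  43 =   6
136 ^  98 = 234
 92 ^  34 = 126
253 ^ 156 =  97
 53 ^ 194 = 247
138 ^  47 = 165
  3 ^ 163 = 160
200 ^ 198 =  14
247 ^ 212 =  35
  8 ^  96 = 104
 79 ^ 105 =  38

10011011 00000110 11101010 01111110 01100001 11110111 10100101 10100000 00001110 00100011 01101000 00100110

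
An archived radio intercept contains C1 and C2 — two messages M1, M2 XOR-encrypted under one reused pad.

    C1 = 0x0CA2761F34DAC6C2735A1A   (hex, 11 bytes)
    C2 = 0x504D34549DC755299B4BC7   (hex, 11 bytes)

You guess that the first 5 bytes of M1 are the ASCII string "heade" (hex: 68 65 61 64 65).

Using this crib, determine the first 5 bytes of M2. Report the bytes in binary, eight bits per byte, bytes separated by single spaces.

First, C1 ⊕ C2 = (M1 ⊕ K) ⊕ (M2 ⊕ K) = M1 ⊕ M2, so the key drops out. Then M2 = (M1 ⊕ M2) ⊕ M1 over the first 5 bytes.
byte 0: (0c xor 50) xor 68 = 5c xor 68 = 34
byte 1: (a2 xor 4d) xor 65 = ef xor 65 = 8a
byte 2: (76 xor 34) xor 61 = 42 xor 61 = 23
byte 3: (1f xor 54) xor 64 = 4b xor 64 = 2f
byte 4: (34 xor 9d) xor 65 = a9 xor 65 = cc

00110100 10001010 00100011 00101111 11001100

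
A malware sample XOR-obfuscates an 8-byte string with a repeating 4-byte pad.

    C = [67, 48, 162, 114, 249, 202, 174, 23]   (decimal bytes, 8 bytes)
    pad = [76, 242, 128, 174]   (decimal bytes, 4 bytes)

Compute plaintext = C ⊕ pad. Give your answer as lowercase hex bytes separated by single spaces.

0f c2 22 dc b5 38 2e b9

The 4-byte key repeats, so the effective keystream is 4c f2 80 ae 4c f2 80 ae.
byte 0:  67 xor  76 =  15
byte 1:  48 xor 242 = 194
byte 2: 162 xor 128 =  34
byte 3: 114 xor 174 = 220
byte 4: 249 xor  76 = 181
byte 5: 202 xor 242 =  56
byte 6: 174 xor 128 =  46
byte 7:  23 xor 174 = 185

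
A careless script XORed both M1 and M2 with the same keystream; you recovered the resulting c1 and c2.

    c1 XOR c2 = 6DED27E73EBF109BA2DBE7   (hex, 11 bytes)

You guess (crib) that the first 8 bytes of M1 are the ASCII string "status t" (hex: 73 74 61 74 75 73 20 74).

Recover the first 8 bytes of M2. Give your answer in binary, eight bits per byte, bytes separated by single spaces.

00011110 10011001 01000110 10010011 01001011 11001100 00110000 11101111

Since c1 ⊕ c2 = M1 ⊕ M2, XORing with the guessed M1 bytes yields the corresponding M2 bytes: M2 = (c1 ⊕ c2) ⊕ M1.
byte 0: 6d xor 73 = 1e
byte 1: ed xor 74 = 99
byte 2: 27 xor 61 = 46
byte 3: e7 xor 74 = 93
byte 4: 3e xor 75 = 4b
byte 5: bf xor 73 = cc
byte 6: 10 xor 20 = 30
byte 7: 9b xor 74 = ef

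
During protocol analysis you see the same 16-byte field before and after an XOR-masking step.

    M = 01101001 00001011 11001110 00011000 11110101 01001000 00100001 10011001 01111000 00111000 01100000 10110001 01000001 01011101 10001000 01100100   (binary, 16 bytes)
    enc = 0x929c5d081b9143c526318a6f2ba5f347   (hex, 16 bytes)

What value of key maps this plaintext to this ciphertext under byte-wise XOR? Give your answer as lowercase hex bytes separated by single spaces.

Since enc = M ⊕ key, XORing both sides with M gives key = M ⊕ enc.
byte 0: 69 XOR 92 = fb
byte 1: 0b XOR 9c = 97
byte 2: ce XOR 5d = 93
byte 3: 18 XOR 08 = 10
byte 4: f5 XOR 1b = ee
byte 5: 48 XOR 91 = d9
byte 6: 21 XOR 43 = 62
byte 7: 99 XOR c5 = 5c
byte 8: 78 XOR 26 = 5e
byte 9: 38 XOR 31 = 09
byte 10: 60 XOR 8a = ea
byte 11: b1 XOR 6f = de
byte 12: 41 XOR 2b = 6a
byte 13: 5d XOR a5 = f8
byte 14: 88 XOR f3 = 7b
byte 15: 64 XOR 47 = 23

fb 97 93 10 ee d9 62 5c 5e 09 ea de 6a f8 7b 23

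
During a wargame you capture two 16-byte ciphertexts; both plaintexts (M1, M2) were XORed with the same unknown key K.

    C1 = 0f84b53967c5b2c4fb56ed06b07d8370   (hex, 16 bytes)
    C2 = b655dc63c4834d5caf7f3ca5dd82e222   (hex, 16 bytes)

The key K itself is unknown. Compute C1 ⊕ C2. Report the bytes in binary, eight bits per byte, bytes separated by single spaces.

C1 ⊕ C2 = (M1 ⊕ K) ⊕ (M2 ⊕ K) = M1 ⊕ M2 — the shared key cancels under XOR.
0f ^ b6 = b9
84 ^ 55 = d1
b5 ^ dc = 69
39 ^ 63 = 5a
67 ^ c4 = a3
c5 ^ 83 = 46
b2 ^ 4d = ff
c4 ^ 5c = 98
fb ^ af = 54
56 ^ 7f = 29
ed ^ 3c = d1
06 ^ a5 = a3
b0 ^ dd = 6d
7d ^ 82 = ff
83 ^ e2 = 61
70 ^ 22 = 52

10111001 11010001 01101001 01011010 10100011 01000110 11111111 10011000 01010100 00101001 11010001 10100011 01101101 11111111 01100001 01010010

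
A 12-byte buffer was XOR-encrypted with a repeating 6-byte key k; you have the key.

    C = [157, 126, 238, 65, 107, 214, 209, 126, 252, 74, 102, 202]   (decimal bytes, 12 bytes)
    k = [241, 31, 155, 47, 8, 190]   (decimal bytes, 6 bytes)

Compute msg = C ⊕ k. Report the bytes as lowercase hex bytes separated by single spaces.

6c 61 75 6e 63 68 20 61 67 65 6e 74

The 6-byte key repeats, so the effective keystream is f1 1f 9b 2f 08 be f1 1f 9b 2f 08 be.
byte 0: 9d ⊕ f1 = 6c
byte 1: 7e ⊕ 1f = 61
byte 2: ee ⊕ 9b = 75
byte 3: 41 ⊕ 2f = 6e
byte 4: 6b ⊕ 08 = 63
byte 5: d6 ⊕ be = 68
byte 6: d1 ⊕ f1 = 20
byte 7: 7e ⊕ 1f = 61
byte 8: fc ⊕ 9b = 67
byte 9: 4a ⊕ 2f = 65
byte 10: 66 ⊕ 08 = 6e
byte 11: ca ⊕ be = 74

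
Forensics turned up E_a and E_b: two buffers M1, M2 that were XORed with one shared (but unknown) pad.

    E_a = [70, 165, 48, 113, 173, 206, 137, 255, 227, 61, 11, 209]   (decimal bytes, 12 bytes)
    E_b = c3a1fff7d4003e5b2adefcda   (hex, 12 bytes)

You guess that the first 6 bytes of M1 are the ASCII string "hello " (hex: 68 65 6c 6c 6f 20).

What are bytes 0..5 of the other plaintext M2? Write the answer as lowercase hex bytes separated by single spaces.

First, E_a ⊕ E_b = (M1 ⊕ K) ⊕ (M2 ⊕ K) = M1 ⊕ M2, so the key drops out. Then M2 = (M1 ⊕ M2) ⊕ M1 over the first 6 bytes.
byte 0: (46 ⊕ c3) ⊕ 68 = 85 ⊕ 68 = ed
byte 1: (a5 ⊕ a1) ⊕ 65 = 04 ⊕ 65 = 61
byte 2: (30 ⊕ ff) ⊕ 6c = cf ⊕ 6c = a3
byte 3: (71 ⊕ f7) ⊕ 6c = 86 ⊕ 6c = ea
byte 4: (ad ⊕ d4) ⊕ 6f = 79 ⊕ 6f = 16
byte 5: (ce ⊕ 00) ⊕ 20 = ce ⊕ 20 = ee

ed 61 a3 ea 16 ee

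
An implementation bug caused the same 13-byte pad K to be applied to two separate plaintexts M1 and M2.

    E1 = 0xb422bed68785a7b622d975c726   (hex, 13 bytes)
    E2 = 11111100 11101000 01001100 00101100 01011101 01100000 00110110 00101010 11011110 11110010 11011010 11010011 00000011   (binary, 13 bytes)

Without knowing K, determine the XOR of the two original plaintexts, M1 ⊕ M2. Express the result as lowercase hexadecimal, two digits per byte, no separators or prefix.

E1 ⊕ E2 = (M1 ⊕ K) ⊕ (M2 ⊕ K) = M1 ⊕ M2 — the shared key cancels under XOR.
byte 0: b4 xor fc = 48
byte 1: 22 xor e8 = ca
byte 2: be xor 4c = f2
byte 3: d6 xor 2c = fa
byte 4: 87 xor 5d = da
byte 5: 85 xor 60 = e5
byte 6: a7 xor 36 = 91
byte 7: b6 xor 2a = 9c
byte 8: 22 xor de = fc
byte 9: d9 xor f2 = 2b
byte 10: 75 xor da = af
byte 11: c7 xor d3 = 14
byte 12: 26 xor 03 = 25

48caf2fadae5919cfc2baf1425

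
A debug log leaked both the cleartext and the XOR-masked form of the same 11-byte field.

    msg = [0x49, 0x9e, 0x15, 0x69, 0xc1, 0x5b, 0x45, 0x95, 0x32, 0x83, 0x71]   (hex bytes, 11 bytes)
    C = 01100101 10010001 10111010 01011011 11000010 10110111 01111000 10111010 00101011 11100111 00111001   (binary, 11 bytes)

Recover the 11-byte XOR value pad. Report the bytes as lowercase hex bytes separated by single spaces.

Since C = msg ⊕ pad, XORing both sides with msg gives pad = msg ⊕ C.
49 xor 65 = 2c
9e xor 91 = 0f
15 xor ba = af
69 xor 5b = 32
c1 xor c2 = 03
5b xor b7 = ec
45 xor 78 = 3d
95 xor ba = 2f
32 xor 2b = 19
83 xor e7 = 64
71 xor 39 = 48

2c 0f af 32 03 ec 3d 2f 19 64 48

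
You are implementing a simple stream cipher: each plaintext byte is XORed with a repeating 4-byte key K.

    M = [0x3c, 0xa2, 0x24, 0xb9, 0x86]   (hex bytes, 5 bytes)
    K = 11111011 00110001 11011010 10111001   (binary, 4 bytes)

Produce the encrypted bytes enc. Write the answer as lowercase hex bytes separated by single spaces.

The 4-byte key repeats, so the effective keystream is fb 31 da b9 fb.
byte 0: 00111100 ⊕ 11111011 = 11000111
byte 1: 10100010 ⊕ 00110001 = 10010011
byte 2: 00100100 ⊕ 11011010 = 11111110
byte 3: 10111001 ⊕ 10111001 = 00000000
byte 4: 10000110 ⊕ 11111011 = 01111101

c7 93 fe 00 7d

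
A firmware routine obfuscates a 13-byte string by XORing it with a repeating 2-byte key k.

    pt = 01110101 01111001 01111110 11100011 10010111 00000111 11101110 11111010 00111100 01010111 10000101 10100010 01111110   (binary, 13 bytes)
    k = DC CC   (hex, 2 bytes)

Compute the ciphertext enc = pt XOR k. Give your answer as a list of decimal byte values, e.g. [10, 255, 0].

The 2-byte key repeats, so the effective keystream is dc cc dc cc dc cc dc cc dc cc dc cc dc.
byte 0: 75 ⊕ dc = a9
byte 1: 79 ⊕ cc = b5
byte 2: 7e ⊕ dc = a2
byte 3: e3 ⊕ cc = 2f
byte 4: 97 ⊕ dc = 4b
byte 5: 07 ⊕ cc = cb
byte 6: ee ⊕ dc = 32
byte 7: fa ⊕ cc = 36
byte 8: 3c ⊕ dc = e0
byte 9: 57 ⊕ cc = 9b
byte 10: 85 ⊕ dc = 59
byte 11: a2 ⊕ cc = 6e
byte 12: 7e ⊕ dc = a2

[169, 181, 162, 47, 75, 203, 50, 54, 224, 155, 89, 110, 162]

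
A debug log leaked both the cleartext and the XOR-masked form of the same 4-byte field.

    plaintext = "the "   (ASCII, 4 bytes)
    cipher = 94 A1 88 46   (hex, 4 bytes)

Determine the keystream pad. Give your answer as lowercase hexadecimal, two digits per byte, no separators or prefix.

Since cipher = plaintext ⊕ pad, XORing both sides with plaintext gives pad = plaintext ⊕ cipher.
116 XOR 148 = 224
104 XOR 161 = 201
101 XOR 136 = 237
 32 XOR  70 = 102

e0c9ed66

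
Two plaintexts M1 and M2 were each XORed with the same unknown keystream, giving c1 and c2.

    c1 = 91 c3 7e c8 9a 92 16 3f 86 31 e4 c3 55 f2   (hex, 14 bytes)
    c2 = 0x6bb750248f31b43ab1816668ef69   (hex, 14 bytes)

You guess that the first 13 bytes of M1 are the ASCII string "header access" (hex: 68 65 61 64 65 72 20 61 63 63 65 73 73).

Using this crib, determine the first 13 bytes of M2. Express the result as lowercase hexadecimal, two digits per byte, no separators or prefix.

First, c1 ⊕ c2 = (M1 ⊕ K) ⊕ (M2 ⊕ K) = M1 ⊕ M2, so the key drops out. Then M2 = (M1 ⊕ M2) ⊕ M1 over the first 13 bytes.
byte 0: (91 ⊕ 6b) ⊕ 68 = fa ⊕ 68 = 92
byte 1: (c3 ⊕ b7) ⊕ 65 = 74 ⊕ 65 = 11
byte 2: (7e ⊕ 50) ⊕ 61 = 2e ⊕ 61 = 4f
byte 3: (c8 ⊕ 24) ⊕ 64 = ec ⊕ 64 = 88
byte 4: (9a ⊕ 8f) ⊕ 65 = 15 ⊕ 65 = 70
byte 5: (92 ⊕ 31) ⊕ 72 = a3 ⊕ 72 = d1
byte 6: (16 ⊕ b4) ⊕ 20 = a2 ⊕ 20 = 82
byte 7: (3f ⊕ 3a) ⊕ 61 = 05 ⊕ 61 = 64
byte 8: (86 ⊕ b1) ⊕ 63 = 37 ⊕ 63 = 54
byte 9: (31 ⊕ 81) ⊕ 63 = b0 ⊕ 63 = d3
byte 10: (e4 ⊕ 66) ⊕ 65 = 82 ⊕ 65 = e7
byte 11: (c3 ⊕ 68) ⊕ 73 = ab ⊕ 73 = d8
byte 12: (55 ⊕ ef) ⊕ 73 = ba ⊕ 73 = c9

92114f8870d1826454d3e7d8c9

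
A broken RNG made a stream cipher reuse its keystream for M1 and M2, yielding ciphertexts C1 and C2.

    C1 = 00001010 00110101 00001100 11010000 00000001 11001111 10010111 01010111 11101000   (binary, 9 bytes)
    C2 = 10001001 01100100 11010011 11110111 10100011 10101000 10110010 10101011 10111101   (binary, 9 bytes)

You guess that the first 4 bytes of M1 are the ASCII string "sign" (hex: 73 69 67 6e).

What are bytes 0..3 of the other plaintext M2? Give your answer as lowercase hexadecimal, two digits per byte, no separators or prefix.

First, C1 ⊕ C2 = (M1 ⊕ K) ⊕ (M2 ⊕ K) = M1 ⊕ M2, so the key drops out. Then M2 = (M1 ⊕ M2) ⊕ M1 over the first 4 bytes.
byte 0: (0a xor 89) xor 73 = 83 xor 73 = f0
byte 1: (35 xor 64) xor 69 = 51 xor 69 = 38
byte 2: (0c xor d3) xor 67 = df xor 67 = b8
byte 3: (d0 xor f7) xor 6e = 27 xor 6e = 49

f038b849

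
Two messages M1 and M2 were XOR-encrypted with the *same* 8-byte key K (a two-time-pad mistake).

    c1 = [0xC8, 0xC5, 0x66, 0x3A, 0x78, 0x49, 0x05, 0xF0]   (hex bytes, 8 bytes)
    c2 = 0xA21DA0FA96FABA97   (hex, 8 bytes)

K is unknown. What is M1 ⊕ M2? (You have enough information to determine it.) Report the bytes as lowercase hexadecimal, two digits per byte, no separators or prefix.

6ad8c6c0eeb3bf67

c1 ⊕ c2 = (M1 ⊕ K) ⊕ (M2 ⊕ K) = M1 ⊕ M2 — the shared key cancels under XOR.
c8 ^ a2 = 6a
c5 ^ 1d = d8
66 ^ a0 = c6
3a ^ fa = c0
78 ^ 96 = ee
49 ^ fa = b3
05 ^ ba = bf
f0 ^ 97 = 67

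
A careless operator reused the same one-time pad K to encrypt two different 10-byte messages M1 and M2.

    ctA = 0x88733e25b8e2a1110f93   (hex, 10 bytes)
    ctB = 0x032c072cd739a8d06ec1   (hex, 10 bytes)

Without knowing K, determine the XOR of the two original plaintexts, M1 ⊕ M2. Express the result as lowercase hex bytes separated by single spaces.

8b 5f 39 09 6f db 09 c1 61 52

ctA ⊕ ctB = (M1 ⊕ K) ⊕ (M2 ⊕ K) = M1 ⊕ M2 — the shared key cancels under XOR.
88 XOR 03 = 8b
73 XOR 2c = 5f
3e XOR 07 = 39
25 XOR 2c = 09
b8 XOR d7 = 6f
e2 XOR 39 = db
a1 XOR a8 = 09
11 XOR d0 = c1
0f XOR 6e = 61
93 XOR c1 = 52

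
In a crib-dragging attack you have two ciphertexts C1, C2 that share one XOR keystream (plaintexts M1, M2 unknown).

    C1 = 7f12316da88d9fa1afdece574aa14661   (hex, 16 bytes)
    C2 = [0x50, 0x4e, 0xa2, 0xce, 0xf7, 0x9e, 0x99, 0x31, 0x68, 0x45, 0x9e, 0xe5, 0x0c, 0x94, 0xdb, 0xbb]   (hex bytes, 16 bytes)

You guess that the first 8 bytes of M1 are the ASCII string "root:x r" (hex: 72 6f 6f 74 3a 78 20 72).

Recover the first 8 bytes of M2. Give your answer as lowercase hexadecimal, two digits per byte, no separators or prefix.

First, C1 ⊕ C2 = (M1 ⊕ K) ⊕ (M2 ⊕ K) = M1 ⊕ M2, so the key drops out. Then M2 = (M1 ⊕ M2) ⊕ M1 over the first 8 bytes.
byte 0: (7f ⊕ 50) ⊕ 72 = 2f ⊕ 72 = 5d
byte 1: (12 ⊕ 4e) ⊕ 6f = 5c ⊕ 6f = 33
byte 2: (31 ⊕ a2) ⊕ 6f = 93 ⊕ 6f = fc
byte 3: (6d ⊕ ce) ⊕ 74 = a3 ⊕ 74 = d7
byte 4: (a8 ⊕ f7) ⊕ 3a = 5f ⊕ 3a = 65
byte 5: (8d ⊕ 9e) ⊕ 78 = 13 ⊕ 78 = 6b
byte 6: (9f ⊕ 99) ⊕ 20 = 06 ⊕ 20 = 26
byte 7: (a1 ⊕ 31) ⊕ 72 = 90 ⊕ 72 = e2

5d33fcd7656b26e2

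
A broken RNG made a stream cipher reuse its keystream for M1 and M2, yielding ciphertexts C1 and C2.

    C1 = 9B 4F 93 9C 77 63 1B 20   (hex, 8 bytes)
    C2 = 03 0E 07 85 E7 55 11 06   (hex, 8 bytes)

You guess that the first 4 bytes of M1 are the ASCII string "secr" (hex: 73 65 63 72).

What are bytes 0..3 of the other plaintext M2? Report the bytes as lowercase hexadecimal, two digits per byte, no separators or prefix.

eb24f76b

First, C1 ⊕ C2 = (M1 ⊕ K) ⊕ (M2 ⊕ K) = M1 ⊕ M2, so the key drops out. Then M2 = (M1 ⊕ M2) ⊕ M1 over the first 4 bytes.
byte 0: (9b xor 03) xor 73 = 98 xor 73 = eb
byte 1: (4f xor 0e) xor 65 = 41 xor 65 = 24
byte 2: (93 xor 07) xor 63 = 94 xor 63 = f7
byte 3: (9c xor 85) xor 72 = 19 xor 72 = 6b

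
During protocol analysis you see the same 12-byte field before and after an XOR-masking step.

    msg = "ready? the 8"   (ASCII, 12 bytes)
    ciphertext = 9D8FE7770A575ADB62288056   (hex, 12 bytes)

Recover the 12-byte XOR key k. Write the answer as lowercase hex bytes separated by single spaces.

Since ciphertext = msg ⊕ k, XORing both sides with msg gives k = msg ⊕ ciphertext.
72 XOR 9d = ef
65 XOR 8f = ea
61 XOR e7 = 86
64 XOR 77 = 13
79 XOR 0a = 73
3f XOR 57 = 68
20 XOR 5a = 7a
74 XOR db = af
68 XOR 62 = 0a
65 XOR 28 = 4d
20 XOR 80 = a0
38 XOR 56 = 6e

ef ea 86 13 73 68 7a af 0a 4d a0 6e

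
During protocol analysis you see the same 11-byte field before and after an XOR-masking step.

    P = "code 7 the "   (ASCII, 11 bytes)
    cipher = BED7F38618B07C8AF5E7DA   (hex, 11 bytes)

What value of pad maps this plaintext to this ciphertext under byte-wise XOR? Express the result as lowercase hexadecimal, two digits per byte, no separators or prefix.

ddb897e338875cfe9d82fa

Since cipher = P ⊕ pad, XORing both sides with P gives pad = P ⊕ cipher.
byte 0: 63 ⊕ be = dd
byte 1: 6f ⊕ d7 = b8
byte 2: 64 ⊕ f3 = 97
byte 3: 65 ⊕ 86 = e3
byte 4: 20 ⊕ 18 = 38
byte 5: 37 ⊕ b0 = 87
byte 6: 20 ⊕ 7c = 5c
byte 7: 74 ⊕ 8a = fe
byte 8: 68 ⊕ f5 = 9d
byte 9: 65 ⊕ e7 = 82
byte 10: 20 ⊕ da = fa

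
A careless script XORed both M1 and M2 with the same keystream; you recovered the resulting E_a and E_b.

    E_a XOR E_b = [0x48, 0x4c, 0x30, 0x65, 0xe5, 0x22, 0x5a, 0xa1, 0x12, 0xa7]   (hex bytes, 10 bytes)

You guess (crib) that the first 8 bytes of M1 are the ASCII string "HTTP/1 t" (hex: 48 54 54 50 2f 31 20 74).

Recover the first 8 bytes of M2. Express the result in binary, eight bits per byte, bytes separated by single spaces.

00000000 00011000 01100100 00110101 11001010 00010011 01111010 11010101

Since E_a ⊕ E_b = M1 ⊕ M2, XORing with the guessed M1 bytes yields the corresponding M2 bytes: M2 = (E_a ⊕ E_b) ⊕ M1.
 72 ⊕  72 =   0
 76 ⊕  84 =  24
 48 ⊕  84 = 100
101 ⊕  80 =  53
229 ⊕  47 = 202
 34 ⊕  49 =  19
 90 ⊕  32 = 122
161 ⊕ 116 = 213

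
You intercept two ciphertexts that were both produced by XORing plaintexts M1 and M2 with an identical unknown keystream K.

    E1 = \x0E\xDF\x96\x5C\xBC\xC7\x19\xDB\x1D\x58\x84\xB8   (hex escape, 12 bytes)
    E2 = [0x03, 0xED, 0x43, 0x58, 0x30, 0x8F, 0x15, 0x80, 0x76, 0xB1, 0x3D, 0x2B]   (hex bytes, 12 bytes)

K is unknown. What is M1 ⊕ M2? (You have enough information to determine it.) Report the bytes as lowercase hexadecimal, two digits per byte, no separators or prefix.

0d32d5048c480c5b6be9b993

E1 ⊕ E2 = (M1 ⊕ K) ⊕ (M2 ⊕ K) = M1 ⊕ M2 — the shared key cancels under XOR.
00001110 XOR 00000011 = 00001101
11011111 XOR 11101101 = 00110010
10010110 XOR 01000011 = 11010101
01011100 XOR 01011000 = 00000100
10111100 XOR 00110000 = 10001100
11000111 XOR 10001111 = 01001000
00011001 XOR 00010101 = 00001100
11011011 XOR 10000000 = 01011011
00011101 XOR 01110110 = 01101011
01011000 XOR 10110001 = 11101001
10000100 XOR 00111101 = 10111001
10111000 XOR 00101011 = 10010011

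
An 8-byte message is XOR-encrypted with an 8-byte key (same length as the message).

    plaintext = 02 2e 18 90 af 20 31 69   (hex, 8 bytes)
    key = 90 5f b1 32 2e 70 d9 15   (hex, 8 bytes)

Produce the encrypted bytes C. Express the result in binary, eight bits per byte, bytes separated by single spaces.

10010010 01110001 10101001 10100010 10000001 01010000 11101000 01111100

  2 xor 144 = 146
 46 xor  95 = 113
 24 xor 177 = 169
144 xor  50 = 162
175 xor  46 = 129
 32 xor 112 =  80
 49 xor 217 = 232
105 xor  21 = 124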